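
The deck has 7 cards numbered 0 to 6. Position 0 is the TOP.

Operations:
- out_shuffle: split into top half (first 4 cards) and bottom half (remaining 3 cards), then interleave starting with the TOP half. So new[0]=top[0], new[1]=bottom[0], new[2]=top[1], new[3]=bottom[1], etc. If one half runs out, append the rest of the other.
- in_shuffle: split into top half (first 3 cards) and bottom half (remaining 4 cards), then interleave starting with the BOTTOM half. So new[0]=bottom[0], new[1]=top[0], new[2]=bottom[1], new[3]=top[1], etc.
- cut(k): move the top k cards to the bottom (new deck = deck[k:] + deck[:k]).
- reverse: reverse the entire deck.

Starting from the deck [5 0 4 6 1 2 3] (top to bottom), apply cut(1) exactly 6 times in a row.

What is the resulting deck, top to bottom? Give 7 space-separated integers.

Answer: 3 5 0 4 6 1 2

Derivation:
After op 1 (cut(1)): [0 4 6 1 2 3 5]
After op 2 (cut(1)): [4 6 1 2 3 5 0]
After op 3 (cut(1)): [6 1 2 3 5 0 4]
After op 4 (cut(1)): [1 2 3 5 0 4 6]
After op 5 (cut(1)): [2 3 5 0 4 6 1]
After op 6 (cut(1)): [3 5 0 4 6 1 2]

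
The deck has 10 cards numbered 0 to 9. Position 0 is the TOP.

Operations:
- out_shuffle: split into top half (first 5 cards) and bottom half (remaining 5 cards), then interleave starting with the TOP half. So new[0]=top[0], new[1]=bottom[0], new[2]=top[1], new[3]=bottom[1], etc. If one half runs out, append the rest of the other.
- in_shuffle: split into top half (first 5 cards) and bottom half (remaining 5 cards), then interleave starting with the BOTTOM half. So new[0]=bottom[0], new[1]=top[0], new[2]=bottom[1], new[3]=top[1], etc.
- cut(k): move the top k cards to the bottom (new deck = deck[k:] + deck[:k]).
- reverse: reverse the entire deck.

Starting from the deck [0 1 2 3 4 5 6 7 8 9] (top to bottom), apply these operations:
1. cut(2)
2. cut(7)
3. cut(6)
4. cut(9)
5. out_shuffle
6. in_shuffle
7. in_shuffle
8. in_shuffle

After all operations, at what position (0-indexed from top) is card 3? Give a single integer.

Answer: 2

Derivation:
After op 1 (cut(2)): [2 3 4 5 6 7 8 9 0 1]
After op 2 (cut(7)): [9 0 1 2 3 4 5 6 7 8]
After op 3 (cut(6)): [5 6 7 8 9 0 1 2 3 4]
After op 4 (cut(9)): [4 5 6 7 8 9 0 1 2 3]
After op 5 (out_shuffle): [4 9 5 0 6 1 7 2 8 3]
After op 6 (in_shuffle): [1 4 7 9 2 5 8 0 3 6]
After op 7 (in_shuffle): [5 1 8 4 0 7 3 9 6 2]
After op 8 (in_shuffle): [7 5 3 1 9 8 6 4 2 0]
Card 3 is at position 2.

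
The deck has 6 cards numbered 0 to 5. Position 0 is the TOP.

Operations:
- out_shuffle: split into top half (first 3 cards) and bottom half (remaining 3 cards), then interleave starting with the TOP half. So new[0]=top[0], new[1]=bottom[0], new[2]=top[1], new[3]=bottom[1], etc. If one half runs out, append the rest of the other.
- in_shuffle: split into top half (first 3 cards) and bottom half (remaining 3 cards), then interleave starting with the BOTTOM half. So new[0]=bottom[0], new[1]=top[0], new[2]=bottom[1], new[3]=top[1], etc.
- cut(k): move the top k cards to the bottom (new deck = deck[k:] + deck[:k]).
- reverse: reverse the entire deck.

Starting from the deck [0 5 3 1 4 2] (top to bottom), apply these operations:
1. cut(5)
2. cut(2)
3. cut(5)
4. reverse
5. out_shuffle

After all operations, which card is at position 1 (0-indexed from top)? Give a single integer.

After op 1 (cut(5)): [2 0 5 3 1 4]
After op 2 (cut(2)): [5 3 1 4 2 0]
After op 3 (cut(5)): [0 5 3 1 4 2]
After op 4 (reverse): [2 4 1 3 5 0]
After op 5 (out_shuffle): [2 3 4 5 1 0]
Position 1: card 3.

Answer: 3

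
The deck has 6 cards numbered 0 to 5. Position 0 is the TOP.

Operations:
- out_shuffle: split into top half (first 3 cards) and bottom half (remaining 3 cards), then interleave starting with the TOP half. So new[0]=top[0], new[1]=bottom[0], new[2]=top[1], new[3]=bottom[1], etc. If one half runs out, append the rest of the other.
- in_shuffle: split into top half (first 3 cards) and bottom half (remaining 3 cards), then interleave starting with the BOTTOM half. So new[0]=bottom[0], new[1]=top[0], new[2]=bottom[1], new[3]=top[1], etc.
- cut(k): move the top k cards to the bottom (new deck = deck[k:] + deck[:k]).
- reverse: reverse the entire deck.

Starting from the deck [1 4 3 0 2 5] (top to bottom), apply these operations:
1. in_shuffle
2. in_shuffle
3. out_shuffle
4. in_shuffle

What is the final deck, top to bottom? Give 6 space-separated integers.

Answer: 3 4 5 1 2 0

Derivation:
After op 1 (in_shuffle): [0 1 2 4 5 3]
After op 2 (in_shuffle): [4 0 5 1 3 2]
After op 3 (out_shuffle): [4 1 0 3 5 2]
After op 4 (in_shuffle): [3 4 5 1 2 0]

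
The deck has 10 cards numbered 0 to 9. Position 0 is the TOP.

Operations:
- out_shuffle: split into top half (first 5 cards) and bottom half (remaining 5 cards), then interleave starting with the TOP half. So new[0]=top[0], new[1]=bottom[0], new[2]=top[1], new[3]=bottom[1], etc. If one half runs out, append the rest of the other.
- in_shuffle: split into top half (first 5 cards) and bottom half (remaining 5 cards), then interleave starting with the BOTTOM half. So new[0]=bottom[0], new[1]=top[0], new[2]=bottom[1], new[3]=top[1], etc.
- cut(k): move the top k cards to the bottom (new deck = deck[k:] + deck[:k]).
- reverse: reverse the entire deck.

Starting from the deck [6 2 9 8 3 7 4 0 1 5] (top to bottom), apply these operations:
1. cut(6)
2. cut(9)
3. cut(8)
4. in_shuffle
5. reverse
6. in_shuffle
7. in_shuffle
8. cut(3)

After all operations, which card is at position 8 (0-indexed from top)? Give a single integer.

Answer: 6

Derivation:
After op 1 (cut(6)): [4 0 1 5 6 2 9 8 3 7]
After op 2 (cut(9)): [7 4 0 1 5 6 2 9 8 3]
After op 3 (cut(8)): [8 3 7 4 0 1 5 6 2 9]
After op 4 (in_shuffle): [1 8 5 3 6 7 2 4 9 0]
After op 5 (reverse): [0 9 4 2 7 6 3 5 8 1]
After op 6 (in_shuffle): [6 0 3 9 5 4 8 2 1 7]
After op 7 (in_shuffle): [4 6 8 0 2 3 1 9 7 5]
After op 8 (cut(3)): [0 2 3 1 9 7 5 4 6 8]
Position 8: card 6.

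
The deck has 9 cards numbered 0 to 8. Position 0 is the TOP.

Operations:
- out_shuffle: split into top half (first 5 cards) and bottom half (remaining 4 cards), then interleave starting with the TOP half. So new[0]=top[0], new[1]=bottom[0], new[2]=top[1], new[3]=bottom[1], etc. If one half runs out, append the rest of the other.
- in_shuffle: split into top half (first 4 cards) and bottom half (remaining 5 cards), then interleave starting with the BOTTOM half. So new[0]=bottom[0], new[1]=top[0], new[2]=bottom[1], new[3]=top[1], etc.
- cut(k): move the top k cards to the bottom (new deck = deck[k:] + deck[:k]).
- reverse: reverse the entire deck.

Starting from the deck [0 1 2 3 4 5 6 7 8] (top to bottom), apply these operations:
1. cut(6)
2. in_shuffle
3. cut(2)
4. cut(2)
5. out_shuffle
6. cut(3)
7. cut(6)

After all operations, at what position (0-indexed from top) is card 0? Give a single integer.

Answer: 6

Derivation:
After op 1 (cut(6)): [6 7 8 0 1 2 3 4 5]
After op 2 (in_shuffle): [1 6 2 7 3 8 4 0 5]
After op 3 (cut(2)): [2 7 3 8 4 0 5 1 6]
After op 4 (cut(2)): [3 8 4 0 5 1 6 2 7]
After op 5 (out_shuffle): [3 1 8 6 4 2 0 7 5]
After op 6 (cut(3)): [6 4 2 0 7 5 3 1 8]
After op 7 (cut(6)): [3 1 8 6 4 2 0 7 5]
Card 0 is at position 6.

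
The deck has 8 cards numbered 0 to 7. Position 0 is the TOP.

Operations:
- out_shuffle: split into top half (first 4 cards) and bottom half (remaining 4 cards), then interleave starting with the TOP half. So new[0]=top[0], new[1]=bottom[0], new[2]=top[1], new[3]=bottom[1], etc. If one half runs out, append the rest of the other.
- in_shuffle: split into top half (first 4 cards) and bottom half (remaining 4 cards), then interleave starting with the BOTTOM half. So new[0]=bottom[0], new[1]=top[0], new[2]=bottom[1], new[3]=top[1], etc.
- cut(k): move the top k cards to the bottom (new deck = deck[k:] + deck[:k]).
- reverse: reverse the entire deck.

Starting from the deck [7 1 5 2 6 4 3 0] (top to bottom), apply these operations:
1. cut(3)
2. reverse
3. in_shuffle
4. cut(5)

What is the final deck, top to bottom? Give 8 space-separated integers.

After op 1 (cut(3)): [2 6 4 3 0 7 1 5]
After op 2 (reverse): [5 1 7 0 3 4 6 2]
After op 3 (in_shuffle): [3 5 4 1 6 7 2 0]
After op 4 (cut(5)): [7 2 0 3 5 4 1 6]

Answer: 7 2 0 3 5 4 1 6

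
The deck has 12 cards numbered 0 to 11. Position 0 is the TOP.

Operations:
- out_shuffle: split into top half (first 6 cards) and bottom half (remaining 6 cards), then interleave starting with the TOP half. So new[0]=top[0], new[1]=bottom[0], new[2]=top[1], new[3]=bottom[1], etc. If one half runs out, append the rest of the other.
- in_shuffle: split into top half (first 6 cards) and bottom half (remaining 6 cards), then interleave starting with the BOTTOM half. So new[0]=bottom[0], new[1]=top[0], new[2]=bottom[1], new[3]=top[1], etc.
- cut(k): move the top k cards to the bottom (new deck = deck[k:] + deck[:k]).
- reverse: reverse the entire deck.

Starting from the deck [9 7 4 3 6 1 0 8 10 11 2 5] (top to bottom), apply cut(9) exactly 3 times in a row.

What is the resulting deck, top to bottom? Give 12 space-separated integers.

Answer: 3 6 1 0 8 10 11 2 5 9 7 4

Derivation:
After op 1 (cut(9)): [11 2 5 9 7 4 3 6 1 0 8 10]
After op 2 (cut(9)): [0 8 10 11 2 5 9 7 4 3 6 1]
After op 3 (cut(9)): [3 6 1 0 8 10 11 2 5 9 7 4]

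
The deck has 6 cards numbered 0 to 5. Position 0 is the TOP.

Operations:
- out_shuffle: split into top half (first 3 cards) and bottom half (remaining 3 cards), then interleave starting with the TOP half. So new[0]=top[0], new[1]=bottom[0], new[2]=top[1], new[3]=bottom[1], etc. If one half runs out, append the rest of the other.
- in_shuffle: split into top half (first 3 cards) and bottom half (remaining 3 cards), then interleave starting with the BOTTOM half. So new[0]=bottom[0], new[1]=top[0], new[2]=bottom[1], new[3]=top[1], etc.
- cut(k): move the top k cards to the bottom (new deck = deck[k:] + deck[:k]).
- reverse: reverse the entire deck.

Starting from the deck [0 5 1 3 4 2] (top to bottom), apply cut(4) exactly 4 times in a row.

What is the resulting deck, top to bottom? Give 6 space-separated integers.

Answer: 4 2 0 5 1 3

Derivation:
After op 1 (cut(4)): [4 2 0 5 1 3]
After op 2 (cut(4)): [1 3 4 2 0 5]
After op 3 (cut(4)): [0 5 1 3 4 2]
After op 4 (cut(4)): [4 2 0 5 1 3]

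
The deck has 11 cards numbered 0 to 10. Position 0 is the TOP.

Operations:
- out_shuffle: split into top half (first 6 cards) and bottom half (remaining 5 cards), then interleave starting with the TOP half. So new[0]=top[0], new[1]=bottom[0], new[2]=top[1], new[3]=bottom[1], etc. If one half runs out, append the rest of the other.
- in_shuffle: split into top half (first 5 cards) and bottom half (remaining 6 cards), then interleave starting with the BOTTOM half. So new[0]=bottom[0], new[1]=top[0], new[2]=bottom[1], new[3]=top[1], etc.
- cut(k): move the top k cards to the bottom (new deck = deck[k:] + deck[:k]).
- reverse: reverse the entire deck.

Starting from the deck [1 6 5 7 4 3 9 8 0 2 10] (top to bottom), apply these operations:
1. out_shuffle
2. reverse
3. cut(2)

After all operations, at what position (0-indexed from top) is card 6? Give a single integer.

After op 1 (out_shuffle): [1 9 6 8 5 0 7 2 4 10 3]
After op 2 (reverse): [3 10 4 2 7 0 5 8 6 9 1]
After op 3 (cut(2)): [4 2 7 0 5 8 6 9 1 3 10]
Card 6 is at position 6.

Answer: 6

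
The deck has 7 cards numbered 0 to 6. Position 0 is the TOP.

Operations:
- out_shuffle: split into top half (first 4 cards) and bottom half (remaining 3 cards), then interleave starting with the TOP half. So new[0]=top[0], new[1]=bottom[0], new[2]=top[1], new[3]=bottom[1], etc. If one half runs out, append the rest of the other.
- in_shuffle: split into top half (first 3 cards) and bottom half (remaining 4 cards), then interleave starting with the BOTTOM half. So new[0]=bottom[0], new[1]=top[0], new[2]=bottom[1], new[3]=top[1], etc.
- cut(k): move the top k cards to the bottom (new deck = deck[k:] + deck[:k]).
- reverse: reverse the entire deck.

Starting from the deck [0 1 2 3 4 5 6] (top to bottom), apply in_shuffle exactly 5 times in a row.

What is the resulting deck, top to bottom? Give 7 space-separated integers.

After op 1 (in_shuffle): [3 0 4 1 5 2 6]
After op 2 (in_shuffle): [1 3 5 0 2 4 6]
After op 3 (in_shuffle): [0 1 2 3 4 5 6]
After op 4 (in_shuffle): [3 0 4 1 5 2 6]
After op 5 (in_shuffle): [1 3 5 0 2 4 6]

Answer: 1 3 5 0 2 4 6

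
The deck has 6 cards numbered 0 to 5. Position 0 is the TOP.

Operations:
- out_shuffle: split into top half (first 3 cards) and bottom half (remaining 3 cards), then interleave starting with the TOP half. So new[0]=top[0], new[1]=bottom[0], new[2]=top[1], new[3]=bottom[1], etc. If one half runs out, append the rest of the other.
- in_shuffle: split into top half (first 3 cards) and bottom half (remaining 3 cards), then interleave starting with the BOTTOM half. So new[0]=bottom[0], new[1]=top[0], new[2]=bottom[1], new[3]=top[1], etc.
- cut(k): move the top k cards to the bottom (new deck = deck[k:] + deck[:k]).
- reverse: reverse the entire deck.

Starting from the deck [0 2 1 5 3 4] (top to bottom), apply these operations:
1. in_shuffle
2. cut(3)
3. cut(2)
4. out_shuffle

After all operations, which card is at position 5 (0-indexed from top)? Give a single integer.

Answer: 4

Derivation:
After op 1 (in_shuffle): [5 0 3 2 4 1]
After op 2 (cut(3)): [2 4 1 5 0 3]
After op 3 (cut(2)): [1 5 0 3 2 4]
After op 4 (out_shuffle): [1 3 5 2 0 4]
Position 5: card 4.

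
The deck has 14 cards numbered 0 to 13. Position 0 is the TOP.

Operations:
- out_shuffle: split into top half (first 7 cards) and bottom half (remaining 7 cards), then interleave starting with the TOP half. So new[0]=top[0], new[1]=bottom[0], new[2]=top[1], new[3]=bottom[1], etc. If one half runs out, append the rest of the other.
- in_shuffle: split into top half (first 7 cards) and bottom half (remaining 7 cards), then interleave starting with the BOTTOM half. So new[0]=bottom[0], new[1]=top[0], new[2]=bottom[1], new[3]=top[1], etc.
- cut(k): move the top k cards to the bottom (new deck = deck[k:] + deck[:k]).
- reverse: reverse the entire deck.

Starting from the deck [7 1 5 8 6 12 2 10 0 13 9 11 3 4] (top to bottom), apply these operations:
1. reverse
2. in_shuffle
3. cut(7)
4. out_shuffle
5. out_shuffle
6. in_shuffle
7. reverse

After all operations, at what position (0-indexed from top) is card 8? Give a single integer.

After op 1 (reverse): [4 3 11 9 13 0 10 2 12 6 8 5 1 7]
After op 2 (in_shuffle): [2 4 12 3 6 11 8 9 5 13 1 0 7 10]
After op 3 (cut(7)): [9 5 13 1 0 7 10 2 4 12 3 6 11 8]
After op 4 (out_shuffle): [9 2 5 4 13 12 1 3 0 6 7 11 10 8]
After op 5 (out_shuffle): [9 3 2 0 5 6 4 7 13 11 12 10 1 8]
After op 6 (in_shuffle): [7 9 13 3 11 2 12 0 10 5 1 6 8 4]
After op 7 (reverse): [4 8 6 1 5 10 0 12 2 11 3 13 9 7]
Card 8 is at position 1.

Answer: 1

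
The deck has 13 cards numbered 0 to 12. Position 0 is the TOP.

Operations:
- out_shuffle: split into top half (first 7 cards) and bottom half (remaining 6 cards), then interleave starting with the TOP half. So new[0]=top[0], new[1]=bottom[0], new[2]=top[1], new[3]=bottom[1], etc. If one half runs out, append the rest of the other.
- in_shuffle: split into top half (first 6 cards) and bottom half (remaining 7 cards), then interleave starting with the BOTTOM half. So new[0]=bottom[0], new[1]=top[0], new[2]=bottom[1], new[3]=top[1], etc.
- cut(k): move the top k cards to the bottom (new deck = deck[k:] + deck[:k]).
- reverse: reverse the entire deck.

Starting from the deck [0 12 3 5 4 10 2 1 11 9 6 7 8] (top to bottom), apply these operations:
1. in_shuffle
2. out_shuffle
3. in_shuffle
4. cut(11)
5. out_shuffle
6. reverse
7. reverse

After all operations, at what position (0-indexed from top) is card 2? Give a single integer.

Answer: 6

Derivation:
After op 1 (in_shuffle): [2 0 1 12 11 3 9 5 6 4 7 10 8]
After op 2 (out_shuffle): [2 5 0 6 1 4 12 7 11 10 3 8 9]
After op 3 (in_shuffle): [12 2 7 5 11 0 10 6 3 1 8 4 9]
After op 4 (cut(11)): [4 9 12 2 7 5 11 0 10 6 3 1 8]
After op 5 (out_shuffle): [4 0 9 10 12 6 2 3 7 1 5 8 11]
After op 6 (reverse): [11 8 5 1 7 3 2 6 12 10 9 0 4]
After op 7 (reverse): [4 0 9 10 12 6 2 3 7 1 5 8 11]
Card 2 is at position 6.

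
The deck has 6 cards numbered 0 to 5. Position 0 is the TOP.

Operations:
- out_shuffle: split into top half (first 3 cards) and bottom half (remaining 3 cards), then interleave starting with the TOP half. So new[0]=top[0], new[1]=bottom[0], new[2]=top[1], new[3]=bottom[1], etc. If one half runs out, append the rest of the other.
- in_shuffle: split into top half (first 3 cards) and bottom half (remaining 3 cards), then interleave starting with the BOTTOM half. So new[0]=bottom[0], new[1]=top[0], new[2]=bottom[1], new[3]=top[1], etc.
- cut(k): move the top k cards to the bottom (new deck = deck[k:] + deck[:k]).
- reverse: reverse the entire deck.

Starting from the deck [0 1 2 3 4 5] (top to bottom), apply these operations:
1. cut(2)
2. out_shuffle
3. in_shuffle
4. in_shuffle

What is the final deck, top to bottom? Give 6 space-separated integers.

Answer: 5 0 1 2 3 4

Derivation:
After op 1 (cut(2)): [2 3 4 5 0 1]
After op 2 (out_shuffle): [2 5 3 0 4 1]
After op 3 (in_shuffle): [0 2 4 5 1 3]
After op 4 (in_shuffle): [5 0 1 2 3 4]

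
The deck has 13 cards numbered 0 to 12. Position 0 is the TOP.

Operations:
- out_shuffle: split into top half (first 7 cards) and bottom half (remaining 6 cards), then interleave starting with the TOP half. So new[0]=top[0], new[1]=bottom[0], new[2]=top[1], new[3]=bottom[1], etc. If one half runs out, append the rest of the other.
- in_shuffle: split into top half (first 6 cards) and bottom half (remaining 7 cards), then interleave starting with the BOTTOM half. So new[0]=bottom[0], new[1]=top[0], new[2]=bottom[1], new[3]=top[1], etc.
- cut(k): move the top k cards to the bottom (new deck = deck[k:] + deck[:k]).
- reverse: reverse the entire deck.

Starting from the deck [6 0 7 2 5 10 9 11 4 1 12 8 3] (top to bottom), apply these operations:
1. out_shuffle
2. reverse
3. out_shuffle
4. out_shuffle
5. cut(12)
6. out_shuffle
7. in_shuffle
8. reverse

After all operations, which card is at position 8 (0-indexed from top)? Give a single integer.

After op 1 (out_shuffle): [6 11 0 4 7 1 2 12 5 8 10 3 9]
After op 2 (reverse): [9 3 10 8 5 12 2 1 7 4 0 11 6]
After op 3 (out_shuffle): [9 1 3 7 10 4 8 0 5 11 12 6 2]
After op 4 (out_shuffle): [9 0 1 5 3 11 7 12 10 6 4 2 8]
After op 5 (cut(12)): [8 9 0 1 5 3 11 7 12 10 6 4 2]
After op 6 (out_shuffle): [8 7 9 12 0 10 1 6 5 4 3 2 11]
After op 7 (in_shuffle): [1 8 6 7 5 9 4 12 3 0 2 10 11]
After op 8 (reverse): [11 10 2 0 3 12 4 9 5 7 6 8 1]
Position 8: card 5.

Answer: 5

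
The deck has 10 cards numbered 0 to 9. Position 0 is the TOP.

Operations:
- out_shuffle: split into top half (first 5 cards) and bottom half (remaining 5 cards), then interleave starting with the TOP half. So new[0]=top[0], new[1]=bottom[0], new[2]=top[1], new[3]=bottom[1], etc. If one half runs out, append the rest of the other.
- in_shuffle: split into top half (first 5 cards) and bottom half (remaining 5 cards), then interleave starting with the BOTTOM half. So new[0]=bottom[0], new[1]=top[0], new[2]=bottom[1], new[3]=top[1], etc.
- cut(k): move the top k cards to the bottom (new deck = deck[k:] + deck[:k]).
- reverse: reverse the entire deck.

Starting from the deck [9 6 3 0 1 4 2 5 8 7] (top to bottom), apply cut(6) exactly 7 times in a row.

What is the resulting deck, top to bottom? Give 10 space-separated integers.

After op 1 (cut(6)): [2 5 8 7 9 6 3 0 1 4]
After op 2 (cut(6)): [3 0 1 4 2 5 8 7 9 6]
After op 3 (cut(6)): [8 7 9 6 3 0 1 4 2 5]
After op 4 (cut(6)): [1 4 2 5 8 7 9 6 3 0]
After op 5 (cut(6)): [9 6 3 0 1 4 2 5 8 7]
After op 6 (cut(6)): [2 5 8 7 9 6 3 0 1 4]
After op 7 (cut(6)): [3 0 1 4 2 5 8 7 9 6]

Answer: 3 0 1 4 2 5 8 7 9 6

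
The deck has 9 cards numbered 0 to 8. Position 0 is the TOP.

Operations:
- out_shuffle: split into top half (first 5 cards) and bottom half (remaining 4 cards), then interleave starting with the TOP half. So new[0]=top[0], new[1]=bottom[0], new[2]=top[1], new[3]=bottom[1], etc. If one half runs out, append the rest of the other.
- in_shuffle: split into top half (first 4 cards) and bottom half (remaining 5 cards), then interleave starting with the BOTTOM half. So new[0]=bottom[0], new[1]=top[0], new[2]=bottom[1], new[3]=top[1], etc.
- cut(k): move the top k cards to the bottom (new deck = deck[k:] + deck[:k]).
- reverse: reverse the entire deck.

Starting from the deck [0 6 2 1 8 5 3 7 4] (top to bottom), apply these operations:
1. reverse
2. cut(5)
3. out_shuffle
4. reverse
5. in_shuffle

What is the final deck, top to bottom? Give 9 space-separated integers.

Answer: 6 4 3 8 2 0 7 5 1

Derivation:
After op 1 (reverse): [4 7 3 5 8 1 2 6 0]
After op 2 (cut(5)): [1 2 6 0 4 7 3 5 8]
After op 3 (out_shuffle): [1 7 2 3 6 5 0 8 4]
After op 4 (reverse): [4 8 0 5 6 3 2 7 1]
After op 5 (in_shuffle): [6 4 3 8 2 0 7 5 1]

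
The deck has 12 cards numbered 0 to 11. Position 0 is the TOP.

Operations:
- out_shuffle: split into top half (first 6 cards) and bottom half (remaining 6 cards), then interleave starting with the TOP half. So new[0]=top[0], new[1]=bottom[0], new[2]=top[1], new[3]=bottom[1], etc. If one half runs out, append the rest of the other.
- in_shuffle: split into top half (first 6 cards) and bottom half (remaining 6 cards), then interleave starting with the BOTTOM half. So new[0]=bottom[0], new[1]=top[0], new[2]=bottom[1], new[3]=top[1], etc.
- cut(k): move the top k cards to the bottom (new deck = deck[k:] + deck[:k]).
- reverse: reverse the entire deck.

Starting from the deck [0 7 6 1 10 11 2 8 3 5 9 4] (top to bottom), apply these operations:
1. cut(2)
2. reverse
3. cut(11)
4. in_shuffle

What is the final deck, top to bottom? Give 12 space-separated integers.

After op 1 (cut(2)): [6 1 10 11 2 8 3 5 9 4 0 7]
After op 2 (reverse): [7 0 4 9 5 3 8 2 11 10 1 6]
After op 3 (cut(11)): [6 7 0 4 9 5 3 8 2 11 10 1]
After op 4 (in_shuffle): [3 6 8 7 2 0 11 4 10 9 1 5]

Answer: 3 6 8 7 2 0 11 4 10 9 1 5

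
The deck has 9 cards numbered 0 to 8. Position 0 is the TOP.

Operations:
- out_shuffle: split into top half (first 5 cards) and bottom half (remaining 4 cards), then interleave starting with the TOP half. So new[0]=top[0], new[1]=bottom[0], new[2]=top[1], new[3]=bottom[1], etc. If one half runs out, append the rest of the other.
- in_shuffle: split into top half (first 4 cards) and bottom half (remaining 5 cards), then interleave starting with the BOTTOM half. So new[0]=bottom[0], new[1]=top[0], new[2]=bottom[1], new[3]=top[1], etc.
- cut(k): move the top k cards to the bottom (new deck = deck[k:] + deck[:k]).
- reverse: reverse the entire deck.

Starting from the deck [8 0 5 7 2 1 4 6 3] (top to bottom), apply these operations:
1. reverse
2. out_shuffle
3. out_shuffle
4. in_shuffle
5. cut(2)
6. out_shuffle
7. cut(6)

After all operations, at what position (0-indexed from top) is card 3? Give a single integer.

Answer: 1

Derivation:
After op 1 (reverse): [3 6 4 1 2 7 5 0 8]
After op 2 (out_shuffle): [3 7 6 5 4 0 1 8 2]
After op 3 (out_shuffle): [3 0 7 1 6 8 5 2 4]
After op 4 (in_shuffle): [6 3 8 0 5 7 2 1 4]
After op 5 (cut(2)): [8 0 5 7 2 1 4 6 3]
After op 6 (out_shuffle): [8 1 0 4 5 6 7 3 2]
After op 7 (cut(6)): [7 3 2 8 1 0 4 5 6]
Card 3 is at position 1.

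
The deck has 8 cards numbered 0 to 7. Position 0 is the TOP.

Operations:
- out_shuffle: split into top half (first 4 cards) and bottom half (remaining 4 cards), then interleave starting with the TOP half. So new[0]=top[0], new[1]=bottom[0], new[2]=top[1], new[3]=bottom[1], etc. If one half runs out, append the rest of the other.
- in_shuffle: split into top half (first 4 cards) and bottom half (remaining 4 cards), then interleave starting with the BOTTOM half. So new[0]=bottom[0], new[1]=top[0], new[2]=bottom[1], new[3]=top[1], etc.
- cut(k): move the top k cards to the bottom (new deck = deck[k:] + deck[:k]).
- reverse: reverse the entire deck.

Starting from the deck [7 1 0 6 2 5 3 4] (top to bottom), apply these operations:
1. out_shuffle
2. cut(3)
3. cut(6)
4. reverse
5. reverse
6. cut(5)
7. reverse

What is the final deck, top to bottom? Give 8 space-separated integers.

After op 1 (out_shuffle): [7 2 1 5 0 3 6 4]
After op 2 (cut(3)): [5 0 3 6 4 7 2 1]
After op 3 (cut(6)): [2 1 5 0 3 6 4 7]
After op 4 (reverse): [7 4 6 3 0 5 1 2]
After op 5 (reverse): [2 1 5 0 3 6 4 7]
After op 6 (cut(5)): [6 4 7 2 1 5 0 3]
After op 7 (reverse): [3 0 5 1 2 7 4 6]

Answer: 3 0 5 1 2 7 4 6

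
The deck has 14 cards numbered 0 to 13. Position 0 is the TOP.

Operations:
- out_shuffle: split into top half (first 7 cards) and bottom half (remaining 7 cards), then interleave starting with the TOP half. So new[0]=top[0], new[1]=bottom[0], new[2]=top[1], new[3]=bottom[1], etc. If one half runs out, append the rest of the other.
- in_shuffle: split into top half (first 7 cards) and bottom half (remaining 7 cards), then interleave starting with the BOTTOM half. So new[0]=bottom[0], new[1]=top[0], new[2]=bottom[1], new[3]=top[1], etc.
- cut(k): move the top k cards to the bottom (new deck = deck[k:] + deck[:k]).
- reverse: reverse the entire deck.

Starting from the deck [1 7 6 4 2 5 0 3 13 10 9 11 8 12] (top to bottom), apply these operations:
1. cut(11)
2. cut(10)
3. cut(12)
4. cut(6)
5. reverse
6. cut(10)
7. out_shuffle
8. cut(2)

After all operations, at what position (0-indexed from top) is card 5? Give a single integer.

Answer: 3

Derivation:
After op 1 (cut(11)): [11 8 12 1 7 6 4 2 5 0 3 13 10 9]
After op 2 (cut(10)): [3 13 10 9 11 8 12 1 7 6 4 2 5 0]
After op 3 (cut(12)): [5 0 3 13 10 9 11 8 12 1 7 6 4 2]
After op 4 (cut(6)): [11 8 12 1 7 6 4 2 5 0 3 13 10 9]
After op 5 (reverse): [9 10 13 3 0 5 2 4 6 7 1 12 8 11]
After op 6 (cut(10)): [1 12 8 11 9 10 13 3 0 5 2 4 6 7]
After op 7 (out_shuffle): [1 3 12 0 8 5 11 2 9 4 10 6 13 7]
After op 8 (cut(2)): [12 0 8 5 11 2 9 4 10 6 13 7 1 3]
Card 5 is at position 3.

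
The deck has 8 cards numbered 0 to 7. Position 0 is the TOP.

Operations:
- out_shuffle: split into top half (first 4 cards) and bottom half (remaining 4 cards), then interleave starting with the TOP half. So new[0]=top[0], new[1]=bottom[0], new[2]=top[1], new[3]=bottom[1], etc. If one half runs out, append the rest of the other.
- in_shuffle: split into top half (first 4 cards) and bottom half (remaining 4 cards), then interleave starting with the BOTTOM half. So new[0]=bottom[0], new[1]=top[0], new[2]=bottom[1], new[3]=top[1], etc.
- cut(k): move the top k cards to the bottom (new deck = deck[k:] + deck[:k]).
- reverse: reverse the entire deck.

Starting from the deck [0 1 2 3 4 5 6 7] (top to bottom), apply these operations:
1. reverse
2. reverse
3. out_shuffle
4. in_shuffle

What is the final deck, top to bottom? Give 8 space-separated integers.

After op 1 (reverse): [7 6 5 4 3 2 1 0]
After op 2 (reverse): [0 1 2 3 4 5 6 7]
After op 3 (out_shuffle): [0 4 1 5 2 6 3 7]
After op 4 (in_shuffle): [2 0 6 4 3 1 7 5]

Answer: 2 0 6 4 3 1 7 5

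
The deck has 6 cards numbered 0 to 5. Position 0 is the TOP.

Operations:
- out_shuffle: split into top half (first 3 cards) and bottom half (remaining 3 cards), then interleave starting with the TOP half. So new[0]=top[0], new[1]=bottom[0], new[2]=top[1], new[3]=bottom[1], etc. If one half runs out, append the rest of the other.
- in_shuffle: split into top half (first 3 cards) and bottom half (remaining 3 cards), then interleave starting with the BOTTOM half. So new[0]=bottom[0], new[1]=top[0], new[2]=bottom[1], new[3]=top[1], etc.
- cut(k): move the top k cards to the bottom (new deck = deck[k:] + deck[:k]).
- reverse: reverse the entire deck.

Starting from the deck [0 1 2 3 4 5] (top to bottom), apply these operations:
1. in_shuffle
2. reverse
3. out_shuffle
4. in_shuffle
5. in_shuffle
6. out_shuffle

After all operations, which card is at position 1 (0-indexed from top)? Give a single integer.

Answer: 2

Derivation:
After op 1 (in_shuffle): [3 0 4 1 5 2]
After op 2 (reverse): [2 5 1 4 0 3]
After op 3 (out_shuffle): [2 4 5 0 1 3]
After op 4 (in_shuffle): [0 2 1 4 3 5]
After op 5 (in_shuffle): [4 0 3 2 5 1]
After op 6 (out_shuffle): [4 2 0 5 3 1]
Position 1: card 2.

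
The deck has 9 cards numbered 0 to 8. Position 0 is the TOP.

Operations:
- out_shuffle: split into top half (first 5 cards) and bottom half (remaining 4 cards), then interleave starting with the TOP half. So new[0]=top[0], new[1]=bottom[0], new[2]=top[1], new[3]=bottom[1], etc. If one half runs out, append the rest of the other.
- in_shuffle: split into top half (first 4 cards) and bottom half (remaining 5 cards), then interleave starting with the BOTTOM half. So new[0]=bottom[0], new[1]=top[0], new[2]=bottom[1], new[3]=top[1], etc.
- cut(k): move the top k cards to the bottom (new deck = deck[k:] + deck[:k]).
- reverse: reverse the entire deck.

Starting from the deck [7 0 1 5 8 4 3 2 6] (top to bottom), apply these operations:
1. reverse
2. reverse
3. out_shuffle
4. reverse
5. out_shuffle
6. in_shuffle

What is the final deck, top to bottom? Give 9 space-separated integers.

After op 1 (reverse): [6 2 3 4 8 5 1 0 7]
After op 2 (reverse): [7 0 1 5 8 4 3 2 6]
After op 3 (out_shuffle): [7 4 0 3 1 2 5 6 8]
After op 4 (reverse): [8 6 5 2 1 3 0 4 7]
After op 5 (out_shuffle): [8 3 6 0 5 4 2 7 1]
After op 6 (in_shuffle): [5 8 4 3 2 6 7 0 1]

Answer: 5 8 4 3 2 6 7 0 1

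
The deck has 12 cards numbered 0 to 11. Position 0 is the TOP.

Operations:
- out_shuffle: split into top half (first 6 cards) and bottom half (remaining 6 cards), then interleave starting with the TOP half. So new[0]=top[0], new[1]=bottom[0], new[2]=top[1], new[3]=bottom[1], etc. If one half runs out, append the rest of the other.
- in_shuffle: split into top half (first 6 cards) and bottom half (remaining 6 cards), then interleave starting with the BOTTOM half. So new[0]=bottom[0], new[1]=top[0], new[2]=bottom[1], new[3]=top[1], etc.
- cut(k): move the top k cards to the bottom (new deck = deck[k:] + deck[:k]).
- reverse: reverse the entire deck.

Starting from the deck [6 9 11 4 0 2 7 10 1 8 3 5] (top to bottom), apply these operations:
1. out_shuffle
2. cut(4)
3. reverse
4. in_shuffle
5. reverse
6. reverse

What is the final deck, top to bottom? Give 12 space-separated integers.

Answer: 3 10 0 9 8 7 4 6 1 5 11 2

Derivation:
After op 1 (out_shuffle): [6 7 9 10 11 1 4 8 0 3 2 5]
After op 2 (cut(4)): [11 1 4 8 0 3 2 5 6 7 9 10]
After op 3 (reverse): [10 9 7 6 5 2 3 0 8 4 1 11]
After op 4 (in_shuffle): [3 10 0 9 8 7 4 6 1 5 11 2]
After op 5 (reverse): [2 11 5 1 6 4 7 8 9 0 10 3]
After op 6 (reverse): [3 10 0 9 8 7 4 6 1 5 11 2]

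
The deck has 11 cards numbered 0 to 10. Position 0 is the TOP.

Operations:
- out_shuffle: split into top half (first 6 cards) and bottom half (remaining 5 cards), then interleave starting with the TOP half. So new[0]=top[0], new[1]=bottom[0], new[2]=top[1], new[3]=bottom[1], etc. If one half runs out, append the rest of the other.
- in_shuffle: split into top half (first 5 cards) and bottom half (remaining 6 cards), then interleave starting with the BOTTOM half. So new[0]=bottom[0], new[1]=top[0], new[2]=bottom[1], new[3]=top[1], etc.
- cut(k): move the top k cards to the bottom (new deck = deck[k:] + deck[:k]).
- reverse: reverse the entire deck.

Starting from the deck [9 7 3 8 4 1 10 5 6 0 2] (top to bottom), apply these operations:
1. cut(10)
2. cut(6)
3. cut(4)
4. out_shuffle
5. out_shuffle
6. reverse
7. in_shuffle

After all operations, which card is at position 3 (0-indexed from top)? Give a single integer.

Answer: 8

Derivation:
After op 1 (cut(10)): [2 9 7 3 8 4 1 10 5 6 0]
After op 2 (cut(6)): [1 10 5 6 0 2 9 7 3 8 4]
After op 3 (cut(4)): [0 2 9 7 3 8 4 1 10 5 6]
After op 4 (out_shuffle): [0 4 2 1 9 10 7 5 3 6 8]
After op 5 (out_shuffle): [0 7 4 5 2 3 1 6 9 8 10]
After op 6 (reverse): [10 8 9 6 1 3 2 5 4 7 0]
After op 7 (in_shuffle): [3 10 2 8 5 9 4 6 7 1 0]
Position 3: card 8.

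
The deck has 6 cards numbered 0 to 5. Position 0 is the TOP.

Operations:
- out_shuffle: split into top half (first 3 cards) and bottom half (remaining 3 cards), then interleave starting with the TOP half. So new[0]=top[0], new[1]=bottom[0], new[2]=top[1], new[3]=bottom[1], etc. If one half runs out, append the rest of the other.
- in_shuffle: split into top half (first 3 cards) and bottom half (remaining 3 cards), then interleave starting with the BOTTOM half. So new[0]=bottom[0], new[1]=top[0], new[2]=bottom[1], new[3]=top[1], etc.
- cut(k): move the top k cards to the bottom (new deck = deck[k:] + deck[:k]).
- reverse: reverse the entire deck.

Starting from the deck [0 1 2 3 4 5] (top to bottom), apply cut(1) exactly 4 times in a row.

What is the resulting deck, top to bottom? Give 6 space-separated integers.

Answer: 4 5 0 1 2 3

Derivation:
After op 1 (cut(1)): [1 2 3 4 5 0]
After op 2 (cut(1)): [2 3 4 5 0 1]
After op 3 (cut(1)): [3 4 5 0 1 2]
After op 4 (cut(1)): [4 5 0 1 2 3]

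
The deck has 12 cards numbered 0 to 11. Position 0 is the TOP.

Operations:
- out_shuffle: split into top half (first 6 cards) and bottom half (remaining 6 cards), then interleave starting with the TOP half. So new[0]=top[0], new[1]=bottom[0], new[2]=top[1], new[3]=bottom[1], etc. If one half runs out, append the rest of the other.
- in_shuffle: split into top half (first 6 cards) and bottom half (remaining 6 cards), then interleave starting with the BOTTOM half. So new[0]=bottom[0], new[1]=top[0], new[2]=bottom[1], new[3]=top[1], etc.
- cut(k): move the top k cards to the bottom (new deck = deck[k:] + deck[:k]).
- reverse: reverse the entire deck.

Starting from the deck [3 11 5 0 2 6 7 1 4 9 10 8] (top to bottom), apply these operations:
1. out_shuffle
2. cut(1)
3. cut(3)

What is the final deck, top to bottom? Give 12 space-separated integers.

Answer: 5 4 0 9 2 10 6 8 3 7 11 1

Derivation:
After op 1 (out_shuffle): [3 7 11 1 5 4 0 9 2 10 6 8]
After op 2 (cut(1)): [7 11 1 5 4 0 9 2 10 6 8 3]
After op 3 (cut(3)): [5 4 0 9 2 10 6 8 3 7 11 1]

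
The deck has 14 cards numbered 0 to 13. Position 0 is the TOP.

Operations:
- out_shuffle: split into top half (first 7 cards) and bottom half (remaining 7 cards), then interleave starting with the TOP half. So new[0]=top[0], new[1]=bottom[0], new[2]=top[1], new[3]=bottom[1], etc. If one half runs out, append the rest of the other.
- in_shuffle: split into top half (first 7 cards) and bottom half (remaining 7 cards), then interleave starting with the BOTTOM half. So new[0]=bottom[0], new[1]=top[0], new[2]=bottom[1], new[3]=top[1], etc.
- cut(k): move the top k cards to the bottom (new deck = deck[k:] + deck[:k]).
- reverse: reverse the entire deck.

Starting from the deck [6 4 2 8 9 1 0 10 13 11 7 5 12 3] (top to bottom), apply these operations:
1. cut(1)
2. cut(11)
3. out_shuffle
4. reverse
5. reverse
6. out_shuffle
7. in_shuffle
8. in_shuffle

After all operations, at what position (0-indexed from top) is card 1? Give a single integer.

After op 1 (cut(1)): [4 2 8 9 1 0 10 13 11 7 5 12 3 6]
After op 2 (cut(11)): [12 3 6 4 2 8 9 1 0 10 13 11 7 5]
After op 3 (out_shuffle): [12 1 3 0 6 10 4 13 2 11 8 7 9 5]
After op 4 (reverse): [5 9 7 8 11 2 13 4 10 6 0 3 1 12]
After op 5 (reverse): [12 1 3 0 6 10 4 13 2 11 8 7 9 5]
After op 6 (out_shuffle): [12 13 1 2 3 11 0 8 6 7 10 9 4 5]
After op 7 (in_shuffle): [8 12 6 13 7 1 10 2 9 3 4 11 5 0]
After op 8 (in_shuffle): [2 8 9 12 3 6 4 13 11 7 5 1 0 10]
Card 1 is at position 11.

Answer: 11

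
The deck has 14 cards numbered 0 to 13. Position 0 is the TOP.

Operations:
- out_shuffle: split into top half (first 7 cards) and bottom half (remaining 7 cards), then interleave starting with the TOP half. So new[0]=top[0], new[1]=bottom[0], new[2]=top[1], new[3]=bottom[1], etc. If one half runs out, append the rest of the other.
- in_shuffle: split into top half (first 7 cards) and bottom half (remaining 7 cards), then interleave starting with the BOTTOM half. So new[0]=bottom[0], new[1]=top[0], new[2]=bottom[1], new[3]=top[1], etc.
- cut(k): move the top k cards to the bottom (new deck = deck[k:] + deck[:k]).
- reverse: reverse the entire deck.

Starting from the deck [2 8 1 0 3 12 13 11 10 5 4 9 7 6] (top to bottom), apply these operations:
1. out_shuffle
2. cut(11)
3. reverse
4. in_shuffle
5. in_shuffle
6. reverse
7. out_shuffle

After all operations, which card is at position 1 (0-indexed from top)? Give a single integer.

Answer: 13

Derivation:
After op 1 (out_shuffle): [2 11 8 10 1 5 0 4 3 9 12 7 13 6]
After op 2 (cut(11)): [7 13 6 2 11 8 10 1 5 0 4 3 9 12]
After op 3 (reverse): [12 9 3 4 0 5 1 10 8 11 2 6 13 7]
After op 4 (in_shuffle): [10 12 8 9 11 3 2 4 6 0 13 5 7 1]
After op 5 (in_shuffle): [4 10 6 12 0 8 13 9 5 11 7 3 1 2]
After op 6 (reverse): [2 1 3 7 11 5 9 13 8 0 12 6 10 4]
After op 7 (out_shuffle): [2 13 1 8 3 0 7 12 11 6 5 10 9 4]
Position 1: card 13.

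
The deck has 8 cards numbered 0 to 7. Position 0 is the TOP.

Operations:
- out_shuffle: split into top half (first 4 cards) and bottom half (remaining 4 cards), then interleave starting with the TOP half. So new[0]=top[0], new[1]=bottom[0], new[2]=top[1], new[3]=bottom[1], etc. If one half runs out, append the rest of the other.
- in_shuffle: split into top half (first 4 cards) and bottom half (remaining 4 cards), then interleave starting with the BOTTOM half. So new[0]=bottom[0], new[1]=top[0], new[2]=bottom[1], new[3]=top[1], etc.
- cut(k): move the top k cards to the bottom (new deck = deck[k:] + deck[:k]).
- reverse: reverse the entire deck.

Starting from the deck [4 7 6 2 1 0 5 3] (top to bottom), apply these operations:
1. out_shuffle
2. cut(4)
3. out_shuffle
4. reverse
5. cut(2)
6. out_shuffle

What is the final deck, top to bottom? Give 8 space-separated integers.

After op 1 (out_shuffle): [4 1 7 0 6 5 2 3]
After op 2 (cut(4)): [6 5 2 3 4 1 7 0]
After op 3 (out_shuffle): [6 4 5 1 2 7 3 0]
After op 4 (reverse): [0 3 7 2 1 5 4 6]
After op 5 (cut(2)): [7 2 1 5 4 6 0 3]
After op 6 (out_shuffle): [7 4 2 6 1 0 5 3]

Answer: 7 4 2 6 1 0 5 3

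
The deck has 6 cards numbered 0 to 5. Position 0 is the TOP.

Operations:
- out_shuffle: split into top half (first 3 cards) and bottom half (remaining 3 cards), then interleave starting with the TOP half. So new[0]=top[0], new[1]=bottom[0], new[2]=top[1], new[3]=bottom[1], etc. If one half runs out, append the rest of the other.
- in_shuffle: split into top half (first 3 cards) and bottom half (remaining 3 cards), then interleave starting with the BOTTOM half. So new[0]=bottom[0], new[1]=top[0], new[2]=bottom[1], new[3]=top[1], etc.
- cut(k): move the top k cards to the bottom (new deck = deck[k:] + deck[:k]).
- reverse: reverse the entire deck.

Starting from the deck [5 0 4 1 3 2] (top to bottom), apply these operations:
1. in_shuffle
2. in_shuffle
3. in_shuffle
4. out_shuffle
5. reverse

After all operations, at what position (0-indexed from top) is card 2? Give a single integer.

After op 1 (in_shuffle): [1 5 3 0 2 4]
After op 2 (in_shuffle): [0 1 2 5 4 3]
After op 3 (in_shuffle): [5 0 4 1 3 2]
After op 4 (out_shuffle): [5 1 0 3 4 2]
After op 5 (reverse): [2 4 3 0 1 5]
Card 2 is at position 0.

Answer: 0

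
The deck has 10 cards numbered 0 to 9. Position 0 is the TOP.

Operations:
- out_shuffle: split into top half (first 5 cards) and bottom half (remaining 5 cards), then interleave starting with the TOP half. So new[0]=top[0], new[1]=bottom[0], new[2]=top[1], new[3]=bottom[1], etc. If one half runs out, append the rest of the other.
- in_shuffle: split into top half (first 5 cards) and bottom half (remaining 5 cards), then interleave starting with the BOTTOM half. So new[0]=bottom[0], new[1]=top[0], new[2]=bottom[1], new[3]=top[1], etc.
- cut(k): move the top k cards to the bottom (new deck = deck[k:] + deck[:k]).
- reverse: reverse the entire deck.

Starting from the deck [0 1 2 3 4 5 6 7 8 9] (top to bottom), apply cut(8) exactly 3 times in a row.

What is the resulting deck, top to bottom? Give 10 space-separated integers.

After op 1 (cut(8)): [8 9 0 1 2 3 4 5 6 7]
After op 2 (cut(8)): [6 7 8 9 0 1 2 3 4 5]
After op 3 (cut(8)): [4 5 6 7 8 9 0 1 2 3]

Answer: 4 5 6 7 8 9 0 1 2 3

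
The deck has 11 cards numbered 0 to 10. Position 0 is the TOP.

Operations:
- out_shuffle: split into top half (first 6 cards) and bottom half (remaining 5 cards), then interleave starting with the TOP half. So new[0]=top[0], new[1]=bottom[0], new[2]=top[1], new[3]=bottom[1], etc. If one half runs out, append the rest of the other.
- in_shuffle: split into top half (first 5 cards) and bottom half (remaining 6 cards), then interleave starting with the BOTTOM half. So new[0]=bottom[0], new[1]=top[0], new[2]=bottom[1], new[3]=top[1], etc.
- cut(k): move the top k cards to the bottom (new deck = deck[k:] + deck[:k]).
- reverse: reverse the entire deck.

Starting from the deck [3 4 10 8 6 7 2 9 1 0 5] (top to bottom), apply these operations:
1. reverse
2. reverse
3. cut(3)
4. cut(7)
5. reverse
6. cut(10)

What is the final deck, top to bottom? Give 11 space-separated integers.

Answer: 5 0 1 9 2 7 6 8 10 4 3

Derivation:
After op 1 (reverse): [5 0 1 9 2 7 6 8 10 4 3]
After op 2 (reverse): [3 4 10 8 6 7 2 9 1 0 5]
After op 3 (cut(3)): [8 6 7 2 9 1 0 5 3 4 10]
After op 4 (cut(7)): [5 3 4 10 8 6 7 2 9 1 0]
After op 5 (reverse): [0 1 9 2 7 6 8 10 4 3 5]
After op 6 (cut(10)): [5 0 1 9 2 7 6 8 10 4 3]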